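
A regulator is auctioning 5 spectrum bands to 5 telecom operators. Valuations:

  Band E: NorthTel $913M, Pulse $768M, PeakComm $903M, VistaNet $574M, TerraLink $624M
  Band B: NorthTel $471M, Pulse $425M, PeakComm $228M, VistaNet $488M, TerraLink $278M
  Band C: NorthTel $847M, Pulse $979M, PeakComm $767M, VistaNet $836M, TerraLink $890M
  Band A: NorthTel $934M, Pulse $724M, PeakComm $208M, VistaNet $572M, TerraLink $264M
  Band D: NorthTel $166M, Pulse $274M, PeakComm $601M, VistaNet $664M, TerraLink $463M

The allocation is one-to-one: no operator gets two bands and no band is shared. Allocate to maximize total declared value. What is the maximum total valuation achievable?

Max total: $3816M

Optimal: NorthTel→Band A ($934M), Pulse→Band B ($425M), PeakComm→Band E ($903M), VistaNet→Band D ($664M), TerraLink→Band C ($890M) — total 934+425+903+664+890 = $3816M.
Column-greedy (each band in turn goes to its best remaining operator) gives $3245M, worse by 571.
Next-best assignment: NorthTel→Band A, Pulse→Band C, PeakComm→Band E, VistaNet→Band B, TerraLink→Band D = $3767M.
Swapping PeakComm↔VistaNet (PeakComm→Band D $601M, VistaNet→Band E $574M) loses 392.
Checked against all permutations: $3816M is optimal.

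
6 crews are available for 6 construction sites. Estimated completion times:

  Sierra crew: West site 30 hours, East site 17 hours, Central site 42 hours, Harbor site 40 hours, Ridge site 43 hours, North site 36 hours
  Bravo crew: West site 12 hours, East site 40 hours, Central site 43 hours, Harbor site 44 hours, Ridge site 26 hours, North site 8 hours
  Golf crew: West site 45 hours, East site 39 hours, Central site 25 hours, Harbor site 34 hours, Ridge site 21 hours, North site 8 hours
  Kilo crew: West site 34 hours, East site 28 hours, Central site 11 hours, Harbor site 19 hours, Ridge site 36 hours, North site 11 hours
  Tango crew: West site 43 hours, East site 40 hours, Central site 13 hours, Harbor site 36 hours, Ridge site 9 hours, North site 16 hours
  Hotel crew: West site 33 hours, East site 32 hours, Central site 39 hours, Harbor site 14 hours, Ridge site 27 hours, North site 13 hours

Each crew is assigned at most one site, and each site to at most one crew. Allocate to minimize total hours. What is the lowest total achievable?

Minimum total: 71 hours

This is a one-to-one assignment (minimum-cost bipartite matching).
Optimal: Sierra crew→East site (17 hours), Bravo crew→West site (12 hours), Golf crew→North site (8 hours), Kilo crew→Central site (11 hours), Tango crew→Ridge site (9 hours), Hotel crew→Harbor site (14 hours) — total 17+12+8+11+9+14 = 71 hours.
Row-greedy (each crew in turn takes its cheapest remaining site) gives 126 hours, worse by 55.
Swapping Bravo crew↔Kilo crew (Bravo crew→Central site 43 hours, Kilo crew→West site 34 hours) adds 54.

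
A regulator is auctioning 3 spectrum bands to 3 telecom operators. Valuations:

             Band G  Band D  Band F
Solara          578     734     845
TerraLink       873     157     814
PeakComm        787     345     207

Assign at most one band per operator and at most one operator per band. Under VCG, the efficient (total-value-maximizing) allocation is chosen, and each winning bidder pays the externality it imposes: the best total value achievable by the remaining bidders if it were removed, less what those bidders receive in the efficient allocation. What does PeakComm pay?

Efficient allocation: Solara→Band D ($734M), TerraLink→Band F ($814M), PeakComm→Band G ($787M); total welfare W = $2335M.
PeakComm receives Band G at value $787M, so the others get W − 787 = $1548M.
Without PeakComm: best allocation of the remaining 2 bidders over all 3 bands is Solara→Band F ($845M), TerraLink→Band G ($873M), total $1718M.
VCG payment = (others' best without PeakComm) − (others' welfare with PeakComm) = 1718 − 1548 = $170M.

PeakComm pays $170M.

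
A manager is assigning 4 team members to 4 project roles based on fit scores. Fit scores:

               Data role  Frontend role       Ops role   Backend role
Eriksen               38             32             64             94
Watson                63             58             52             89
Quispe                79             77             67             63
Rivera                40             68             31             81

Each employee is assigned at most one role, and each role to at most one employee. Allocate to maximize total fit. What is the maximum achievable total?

Max total: 300 pts

Treat this as an assignment problem: match each employee to one role.
Optimal: Eriksen→Ops role (64 pts), Watson→Backend role (89 pts), Quispe→Data role (79 pts), Rivera→Frontend role (68 pts) — total 64+89+79+68 = 300 pts.
Row-greedy (each employee in turn takes its best remaining role) gives 265 pts, worse by 35.
Next-best assignment: Eriksen→Backend role, Watson→Ops role, Quispe→Data role, Rivera→Frontend role = 293 pts.
Swapping Watson↔Rivera (Watson→Frontend role 58 pts, Rivera→Backend role 81 pts) loses 18.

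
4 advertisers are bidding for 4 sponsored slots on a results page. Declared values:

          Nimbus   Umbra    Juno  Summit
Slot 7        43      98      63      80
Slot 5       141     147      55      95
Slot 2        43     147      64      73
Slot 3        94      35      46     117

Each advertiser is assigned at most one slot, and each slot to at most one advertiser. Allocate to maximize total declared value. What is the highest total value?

This is the linear assignment problem.
Optimal: Nimbus→Slot 5 ($141), Umbra→Slot 2 ($147), Juno→Slot 7 ($63), Summit→Slot 3 ($117) — total 141+147+63+117 = $468.
Column-greedy (each slot in turn goes to its best remaining advertiser) gives $358, worse by 110.
Next-best assignment: Nimbus→Slot 5, Umbra→Slot 7, Juno→Slot 2, Summit→Slot 3 = $420.
Swapping Juno↔Summit (Juno→Slot 3 $46, Summit→Slot 7 $80) loses 54.
Every other assignment is strictly worse.

Maximum total: $468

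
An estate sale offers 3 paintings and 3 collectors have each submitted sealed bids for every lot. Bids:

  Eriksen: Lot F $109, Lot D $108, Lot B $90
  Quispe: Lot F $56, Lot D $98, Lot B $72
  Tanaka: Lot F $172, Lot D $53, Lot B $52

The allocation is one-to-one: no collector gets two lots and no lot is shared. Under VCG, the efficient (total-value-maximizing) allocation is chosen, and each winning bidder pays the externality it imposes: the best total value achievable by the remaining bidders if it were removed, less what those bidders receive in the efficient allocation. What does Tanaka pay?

Tanaka pays $19.

Efficient allocation: Eriksen→Lot B ($90), Quispe→Lot D ($98), Tanaka→Lot F ($172); total welfare W = $360.
Tanaka receives Lot F at value $172, so the others get W − 172 = $188.
Without Tanaka: best allocation of the remaining 2 bidders over all 3 lots is Eriksen→Lot F ($109), Quispe→Lot D ($98), total $207.
VCG payment = (others' best without Tanaka) − (others' welfare with Tanaka) = 207 − 188 = $19.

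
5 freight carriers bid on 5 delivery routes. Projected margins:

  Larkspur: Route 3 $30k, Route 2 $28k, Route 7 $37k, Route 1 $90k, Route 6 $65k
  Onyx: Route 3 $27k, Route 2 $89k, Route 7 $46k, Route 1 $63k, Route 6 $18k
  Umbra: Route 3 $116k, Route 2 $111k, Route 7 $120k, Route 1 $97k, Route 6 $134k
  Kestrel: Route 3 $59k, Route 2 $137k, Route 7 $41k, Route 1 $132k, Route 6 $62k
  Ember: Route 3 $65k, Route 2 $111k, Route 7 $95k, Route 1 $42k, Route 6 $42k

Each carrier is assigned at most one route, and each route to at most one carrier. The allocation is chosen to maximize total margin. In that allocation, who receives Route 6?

Optimal: Larkspur→Route 6 ($65k), Onyx→Route 2 ($89k), Umbra→Route 3 ($116k), Kestrel→Route 1 ($132k), Ember→Route 7 ($95k) — total 65+89+116+132+95 = $497k.
Column-greedy (each route in turn goes to its best remaining carrier) gives $456k, worse by 41.
Next-best assignment: Larkspur→Route 1, Onyx→Route 3, Umbra→Route 6, Kestrel→Route 2, Ember→Route 7 = $483k.
Checked against all permutations: $497k is optimal.
Larkspur's own top route is Route 1 ($90k), but forcing Larkspur→Route 1 and reassigning the rest optimally gives only $483k — worse by 14.

Larkspur receives Route 6.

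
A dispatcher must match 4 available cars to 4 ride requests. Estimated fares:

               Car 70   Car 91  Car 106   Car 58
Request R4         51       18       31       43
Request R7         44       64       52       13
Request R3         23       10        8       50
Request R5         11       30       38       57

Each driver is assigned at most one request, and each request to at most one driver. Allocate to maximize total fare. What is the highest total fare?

Optimal: Car 70→Request R4 ($51), Car 91→Request R7 ($64), Car 106→Request R5 ($38), Car 58→Request R3 ($50) — total 51+64+38+50 = $203.
Max-entry greedy (repeatedly take the single best remaining cell) gives $180, worse by 23.
Next-best assignment: Car 70→Request R4, Car 91→Request R5, Car 106→Request R7, Car 58→Request R3 = $183.
Swapping Car 58↔Car 106 (Car 58→Request R5 $57, Car 106→Request R3 $8) loses 23.

Maximum total: $203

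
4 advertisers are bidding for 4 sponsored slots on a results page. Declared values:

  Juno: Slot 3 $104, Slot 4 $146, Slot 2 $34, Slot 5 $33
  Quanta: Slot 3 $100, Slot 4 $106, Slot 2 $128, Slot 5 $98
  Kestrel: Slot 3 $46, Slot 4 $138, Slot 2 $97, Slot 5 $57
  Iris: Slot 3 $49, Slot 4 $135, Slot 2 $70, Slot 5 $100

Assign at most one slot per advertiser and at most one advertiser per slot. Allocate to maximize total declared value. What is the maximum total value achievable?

This is a one-to-one assignment (maximum-weight bipartite matching).
Optimal: Juno→Slot 3 ($104), Quanta→Slot 2 ($128), Kestrel→Slot 4 ($138), Iris→Slot 5 ($100) — total 104+128+138+100 = $470.
Every other assignment is strictly worse.

Maximum total: $470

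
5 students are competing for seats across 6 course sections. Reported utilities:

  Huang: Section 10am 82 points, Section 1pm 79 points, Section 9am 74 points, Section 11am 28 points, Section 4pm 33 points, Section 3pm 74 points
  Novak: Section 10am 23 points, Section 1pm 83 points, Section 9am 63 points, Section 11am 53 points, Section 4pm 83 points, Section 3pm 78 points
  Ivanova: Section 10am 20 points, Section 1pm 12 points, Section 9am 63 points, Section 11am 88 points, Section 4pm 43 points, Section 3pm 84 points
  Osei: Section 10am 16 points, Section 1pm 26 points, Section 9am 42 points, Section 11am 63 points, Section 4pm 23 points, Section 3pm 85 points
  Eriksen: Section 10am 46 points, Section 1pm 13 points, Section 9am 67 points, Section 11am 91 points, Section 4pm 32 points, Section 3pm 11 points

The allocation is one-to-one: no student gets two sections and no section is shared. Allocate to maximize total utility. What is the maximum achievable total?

Optimal: Huang→Section 10am (82 points), Novak→Section 1pm (83 points), Ivanova→Section 11am (88 points), Osei→Section 3pm (85 points), Eriksen→Section 9am (67 points) — total 82+83+88+85+67 = 405 points.
Max-entry greedy (repeatedly take the single best remaining cell) gives 404 points, worse by 1.

Max total: 405 points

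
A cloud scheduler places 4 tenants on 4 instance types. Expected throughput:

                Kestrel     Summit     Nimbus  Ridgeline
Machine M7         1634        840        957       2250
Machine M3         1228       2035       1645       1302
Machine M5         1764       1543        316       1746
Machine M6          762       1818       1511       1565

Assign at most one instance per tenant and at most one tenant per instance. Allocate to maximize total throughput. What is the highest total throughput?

Treat this as an assignment problem: match each tenant to one instance.
Optimal: Kestrel→Machine M5 (1764 ops/s), Summit→Machine M3 (2035 ops/s), Nimbus→Machine M6 (1511 ops/s), Ridgeline→Machine M7 (2250 ops/s) — total 1764+2035+1511+2250 = 7560 ops/s.
Next-best assignment: Kestrel→Machine M5, Summit→Machine M6, Nimbus→Machine M3, Ridgeline→Machine M7 = 7477 ops/s.
No other one-to-one assignment exceeds 7560 ops/s.

Maximum total: 7560 ops/s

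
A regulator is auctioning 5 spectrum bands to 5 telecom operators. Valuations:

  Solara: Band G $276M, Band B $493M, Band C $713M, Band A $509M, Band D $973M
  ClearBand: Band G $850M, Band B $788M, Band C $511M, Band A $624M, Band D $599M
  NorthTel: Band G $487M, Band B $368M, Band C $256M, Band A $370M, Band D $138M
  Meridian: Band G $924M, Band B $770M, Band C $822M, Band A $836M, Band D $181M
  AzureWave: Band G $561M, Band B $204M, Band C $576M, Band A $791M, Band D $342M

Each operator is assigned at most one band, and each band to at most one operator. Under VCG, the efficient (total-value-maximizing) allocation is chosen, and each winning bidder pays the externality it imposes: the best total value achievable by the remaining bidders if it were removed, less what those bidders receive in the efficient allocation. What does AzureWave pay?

Efficient allocation: Solara→Band D ($973M), ClearBand→Band B ($788M), NorthTel→Band G ($487M), Meridian→Band C ($822M), AzureWave→Band A ($791M); total welfare W = $3861M.
AzureWave receives Band A at value $791M, so the others get W − 791 = $3070M.
Without AzureWave: best allocation of the remaining 4 bidders over all 5 bands is Solara→Band D ($973M), ClearBand→Band B ($788M), NorthTel→Band G ($487M), Meridian→Band A ($836M), total $3084M.
VCG payment = (others' best without AzureWave) − (others' welfare with AzureWave) = 3084 − 3070 = $14M.

AzureWave pays $14M.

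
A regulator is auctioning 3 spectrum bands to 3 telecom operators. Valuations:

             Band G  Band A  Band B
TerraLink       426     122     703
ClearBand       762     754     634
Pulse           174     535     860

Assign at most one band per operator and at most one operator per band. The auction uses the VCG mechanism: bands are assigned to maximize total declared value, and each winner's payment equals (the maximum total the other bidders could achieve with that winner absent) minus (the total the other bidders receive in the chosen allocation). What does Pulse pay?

Efficient allocation: TerraLink→Band G ($426M), ClearBand→Band A ($754M), Pulse→Band B ($860M); total welfare W = $2040M.
Pulse receives Band B at value $860M, so the others get W − 860 = $1180M.
Without Pulse: best allocation of the remaining 2 bidders over all 3 bands is TerraLink→Band B ($703M), ClearBand→Band G ($762M), total $1465M.
VCG payment = (others' best without Pulse) − (others' welfare with Pulse) = 1465 − 1180 = $285M.

Pulse pays $285M.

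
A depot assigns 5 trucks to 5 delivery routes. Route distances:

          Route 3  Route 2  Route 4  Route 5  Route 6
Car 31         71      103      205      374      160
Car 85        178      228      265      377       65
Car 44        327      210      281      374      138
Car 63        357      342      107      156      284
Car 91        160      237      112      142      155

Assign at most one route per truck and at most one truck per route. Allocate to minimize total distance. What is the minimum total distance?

Optimal: Car 31→Route 3 (71 km), Car 85→Route 6 (65 km), Car 44→Route 2 (210 km), Car 63→Route 4 (107 km), Car 91→Route 5 (142 km) — total 71+65+210+107+142 = 595 km.
Next-best assignment: Car 31→Route 3, Car 85→Route 6, Car 44→Route 2, Car 63→Route 5, Car 91→Route 4 = 614 km.
No other one-to-one assignment undercuts 595 km.

Minimum total: 595 km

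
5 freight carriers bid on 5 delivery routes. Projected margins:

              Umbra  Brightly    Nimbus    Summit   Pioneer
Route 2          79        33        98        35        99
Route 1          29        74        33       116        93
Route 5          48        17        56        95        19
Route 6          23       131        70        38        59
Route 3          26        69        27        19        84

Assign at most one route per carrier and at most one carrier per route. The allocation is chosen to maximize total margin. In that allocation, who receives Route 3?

Optimal: Umbra→Route 5 ($48k), Brightly→Route 6 ($131k), Nimbus→Route 2 ($98k), Summit→Route 1 ($116k), Pioneer→Route 3 ($84k) — total 48+131+98+116+84 = $477k.
Column-greedy (each route in turn goes to its best remaining carrier) gives $428k, worse by 49.
Swapping Brightly↔Pioneer (Brightly→Route 3 $69k, Pioneer→Route 6 $59k) loses 87.
No other one-to-one assignment exceeds $477k.
Pioneer's own top route is Route 2 ($99k), but forcing Pioneer→Route 2 and reassigning the rest optimally gives only $428k — worse by 49.

Pioneer receives Route 3.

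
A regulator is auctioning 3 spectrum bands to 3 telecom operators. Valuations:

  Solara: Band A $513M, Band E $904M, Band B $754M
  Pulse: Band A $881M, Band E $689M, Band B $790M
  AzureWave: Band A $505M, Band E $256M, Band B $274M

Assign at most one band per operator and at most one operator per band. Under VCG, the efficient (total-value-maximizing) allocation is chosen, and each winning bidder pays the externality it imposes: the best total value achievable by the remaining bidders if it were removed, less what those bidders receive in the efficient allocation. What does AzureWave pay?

AzureWave pays $91M.

Efficient allocation: Solara→Band E ($904M), Pulse→Band B ($790M), AzureWave→Band A ($505M); total welfare W = $2199M.
AzureWave receives Band A at value $505M, so the others get W − 505 = $1694M.
Without AzureWave: best allocation of the remaining 2 bidders over all 3 bands is Solara→Band E ($904M), Pulse→Band A ($881M), total $1785M.
VCG payment = (others' best without AzureWave) − (others' welfare with AzureWave) = 1785 − 1694 = $91M.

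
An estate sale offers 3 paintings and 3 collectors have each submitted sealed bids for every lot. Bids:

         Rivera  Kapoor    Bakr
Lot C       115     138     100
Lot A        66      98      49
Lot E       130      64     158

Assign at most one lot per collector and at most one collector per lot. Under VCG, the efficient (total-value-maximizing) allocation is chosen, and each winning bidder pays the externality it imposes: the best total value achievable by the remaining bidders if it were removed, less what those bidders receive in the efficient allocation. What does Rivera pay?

Efficient allocation: Rivera→Lot C ($115), Kapoor→Lot A ($98), Bakr→Lot E ($158); total welfare W = $371.
Rivera receives Lot C at value $115, so the others get W − 115 = $256.
Without Rivera: best allocation of the remaining 2 bidders over all 3 lots is Kapoor→Lot C ($138), Bakr→Lot E ($158), total $296.
VCG payment = (others' best without Rivera) − (others' welfare with Rivera) = 296 − 256 = $40.

Rivera pays $40.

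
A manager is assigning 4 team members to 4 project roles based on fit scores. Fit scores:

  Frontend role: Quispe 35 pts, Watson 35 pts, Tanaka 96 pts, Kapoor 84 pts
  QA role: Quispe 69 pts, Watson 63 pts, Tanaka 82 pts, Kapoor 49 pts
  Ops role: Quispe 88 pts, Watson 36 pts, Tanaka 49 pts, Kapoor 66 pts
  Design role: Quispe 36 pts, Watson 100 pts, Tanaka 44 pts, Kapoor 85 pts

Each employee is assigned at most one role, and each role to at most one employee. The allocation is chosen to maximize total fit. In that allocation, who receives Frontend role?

This is the linear assignment problem.
Optimal: Quispe→Ops role (88 pts), Watson→Design role (100 pts), Tanaka→QA role (82 pts), Kapoor→Frontend role (84 pts) — total 88+100+82+84 = 354 pts.
Next-best assignment: Quispe→Ops role, Watson→Design role, Tanaka→Frontend role, Kapoor→QA role = 333 pts.
Checked against all permutations: 354 pts is optimal.
Kapoor's own top role is Design role (85 pts), but forcing Kapoor→Design role and reassigning the rest optimally gives only 332 pts — worse by 22.

Kapoor receives Frontend role.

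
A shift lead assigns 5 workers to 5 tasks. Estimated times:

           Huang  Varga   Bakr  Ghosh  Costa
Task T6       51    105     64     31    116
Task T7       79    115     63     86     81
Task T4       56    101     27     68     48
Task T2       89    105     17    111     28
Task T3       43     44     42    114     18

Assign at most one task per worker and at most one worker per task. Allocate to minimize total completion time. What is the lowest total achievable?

Minimum total: 209 min

Treat this as an assignment problem: match each worker to one task.
Optimal: Huang→Task T7 (79 min), Varga→Task T3 (44 min), Bakr→Task T4 (27 min), Ghosh→Task T6 (31 min), Costa→Task T2 (28 min) — total 79+44+27+31+28 = 209 min.
Min-entry greedy (repeatedly take the single cheapest remaining cell) gives 237 min, worse by 28.
Swapping Costa↔Bakr (Costa→Task T4 48 min, Bakr→Task T2 17 min) adds 10.
No other one-to-one assignment undercuts 209 min.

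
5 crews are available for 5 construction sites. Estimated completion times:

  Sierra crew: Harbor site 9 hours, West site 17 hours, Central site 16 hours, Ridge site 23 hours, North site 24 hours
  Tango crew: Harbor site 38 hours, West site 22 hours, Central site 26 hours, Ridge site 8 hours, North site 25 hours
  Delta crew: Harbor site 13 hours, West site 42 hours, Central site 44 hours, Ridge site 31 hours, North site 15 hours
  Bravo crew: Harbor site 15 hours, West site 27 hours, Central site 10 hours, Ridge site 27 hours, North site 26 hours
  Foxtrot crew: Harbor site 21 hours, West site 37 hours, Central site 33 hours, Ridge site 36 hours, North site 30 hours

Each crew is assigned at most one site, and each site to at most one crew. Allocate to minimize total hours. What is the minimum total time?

Optimal: Sierra crew→West site (17 hours), Tango crew→Ridge site (8 hours), Delta crew→North site (15 hours), Bravo crew→Central site (10 hours), Foxtrot crew→Harbor site (21 hours) — total 17+8+15+10+21 = 71 hours.

Min total: 71 hours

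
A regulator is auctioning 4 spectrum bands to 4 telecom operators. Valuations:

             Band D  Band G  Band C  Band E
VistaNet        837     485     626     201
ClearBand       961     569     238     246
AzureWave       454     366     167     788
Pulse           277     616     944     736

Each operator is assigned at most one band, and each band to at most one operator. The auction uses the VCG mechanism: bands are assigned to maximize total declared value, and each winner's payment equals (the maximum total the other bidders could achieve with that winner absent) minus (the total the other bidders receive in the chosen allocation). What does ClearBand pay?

ClearBand pays $352M.

Efficient allocation: VistaNet→Band G ($485M), ClearBand→Band D ($961M), AzureWave→Band E ($788M), Pulse→Band C ($944M); total welfare W = $3178M.
ClearBand receives Band D at value $961M, so the others get W − 961 = $2217M.
Without ClearBand: best allocation of the remaining 3 bidders over all 4 bands is VistaNet→Band D ($837M), AzureWave→Band E ($788M), Pulse→Band C ($944M), total $2569M.
VCG payment = (others' best without ClearBand) − (others' welfare with ClearBand) = 2569 − 2217 = $352M.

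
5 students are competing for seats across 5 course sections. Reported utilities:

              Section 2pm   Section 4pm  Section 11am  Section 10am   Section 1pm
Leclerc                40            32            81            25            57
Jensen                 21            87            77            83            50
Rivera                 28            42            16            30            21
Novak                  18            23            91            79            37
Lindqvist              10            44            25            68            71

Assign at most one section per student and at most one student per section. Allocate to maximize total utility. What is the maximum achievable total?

Maximum total: 346 points

Optimal: Leclerc→Section 11am (81 points), Jensen→Section 4pm (87 points), Rivera→Section 2pm (28 points), Novak→Section 10am (79 points), Lindqvist→Section 1pm (71 points) — total 81+87+28+79+71 = 346 points.
Row-greedy (each student in turn takes its best remaining section) gives 245 points, worse by 101.
Swapping Novak↔Leclerc (Novak→Section 11am 91 points, Leclerc→Section 10am 25 points) loses 44.
Every other assignment is strictly worse.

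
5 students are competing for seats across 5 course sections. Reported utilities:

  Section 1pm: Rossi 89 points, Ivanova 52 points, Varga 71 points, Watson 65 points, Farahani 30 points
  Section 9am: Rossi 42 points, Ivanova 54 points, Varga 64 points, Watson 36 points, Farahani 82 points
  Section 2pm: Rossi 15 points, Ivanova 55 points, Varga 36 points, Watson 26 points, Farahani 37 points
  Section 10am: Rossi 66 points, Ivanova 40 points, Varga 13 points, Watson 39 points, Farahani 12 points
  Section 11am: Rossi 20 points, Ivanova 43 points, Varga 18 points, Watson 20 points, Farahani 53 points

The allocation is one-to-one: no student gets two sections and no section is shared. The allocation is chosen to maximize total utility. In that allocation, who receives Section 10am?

Rossi receives Section 10am.

This is a one-to-one assignment (maximum-weight bipartite matching).
Optimal: Rossi→Section 10am (66 points), Ivanova→Section 2pm (55 points), Varga→Section 9am (64 points), Watson→Section 1pm (65 points), Farahani→Section 11am (53 points) — total 66+55+64+65+53 = 303 points.
Column-greedy (each section in turn goes to its best remaining student) gives 283 points, worse by 20.
Rossi's own top section is Section 1pm (89 points), but forcing Rossi→Section 1pm and reassigning the rest optimally gives only 300 points — worse by 3.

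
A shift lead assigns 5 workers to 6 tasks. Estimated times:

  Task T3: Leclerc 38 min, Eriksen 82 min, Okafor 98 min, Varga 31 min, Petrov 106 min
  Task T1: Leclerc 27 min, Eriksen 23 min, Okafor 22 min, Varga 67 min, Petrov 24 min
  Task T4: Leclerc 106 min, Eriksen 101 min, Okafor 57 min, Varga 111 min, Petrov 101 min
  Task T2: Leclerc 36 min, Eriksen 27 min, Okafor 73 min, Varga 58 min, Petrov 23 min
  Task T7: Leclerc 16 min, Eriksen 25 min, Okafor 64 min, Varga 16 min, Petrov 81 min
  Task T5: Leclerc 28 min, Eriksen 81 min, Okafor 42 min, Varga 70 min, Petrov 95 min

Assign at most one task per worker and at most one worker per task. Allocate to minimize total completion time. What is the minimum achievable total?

Optimal: Leclerc→Task T5 (28 min), Eriksen→Task T7 (25 min), Okafor→Task T1 (22 min), Varga→Task T3 (31 min), Petrov→Task T2 (23 min) — total 28+25+22+31+23 = 129 min.
Column-greedy (each task in turn goes to its cheapest remaining worker) gives 193 min, worse by 64.
Next-best assignment: Leclerc→Task T7, Eriksen→Task T1, Okafor→Task T5, Varga→Task T3, Petrov→Task T2 = 135 min.
Every other assignment is strictly worse.

Minimum total: 129 min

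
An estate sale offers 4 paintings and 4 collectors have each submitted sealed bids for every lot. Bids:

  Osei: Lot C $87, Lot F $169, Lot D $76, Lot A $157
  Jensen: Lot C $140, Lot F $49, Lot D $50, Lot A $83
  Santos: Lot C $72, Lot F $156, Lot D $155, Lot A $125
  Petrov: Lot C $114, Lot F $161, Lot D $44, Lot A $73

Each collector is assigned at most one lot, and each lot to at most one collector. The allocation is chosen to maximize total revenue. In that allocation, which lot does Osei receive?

Optimal: Osei→Lot A ($157), Jensen→Lot C ($140), Santos→Lot D ($155), Petrov→Lot F ($161) — total 157+140+155+161 = $613.
Row-greedy (each collector in turn takes its best remaining lot) gives $537, worse by 76.
Every other assignment is strictly worse.
Osei's own top lot is Lot F ($169), but forcing Osei→Lot F and reassigning the rest optimally gives only $537 — worse by 76.

Osei receives Lot A.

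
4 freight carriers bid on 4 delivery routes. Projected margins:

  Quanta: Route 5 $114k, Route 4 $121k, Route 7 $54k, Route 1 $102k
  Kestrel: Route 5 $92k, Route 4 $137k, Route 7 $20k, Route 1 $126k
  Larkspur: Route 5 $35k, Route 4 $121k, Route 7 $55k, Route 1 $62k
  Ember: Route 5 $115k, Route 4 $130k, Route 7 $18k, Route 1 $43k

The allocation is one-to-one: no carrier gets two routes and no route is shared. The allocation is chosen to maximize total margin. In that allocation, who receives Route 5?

Quanta receives Route 5.

Optimal: Quanta→Route 5 ($114k), Kestrel→Route 1 ($126k), Larkspur→Route 7 ($55k), Ember→Route 4 ($130k) — total 114+126+55+130 = $425k.
Column-greedy (each route in turn goes to its best remaining carrier) gives $409k, worse by 16.
Next-best assignment: Quanta→Route 4, Kestrel→Route 1, Larkspur→Route 7, Ember→Route 5 = $417k.
Swapping Quanta↔Larkspur (Quanta→Route 7 $54k, Larkspur→Route 5 $35k) loses 80.
No other one-to-one assignment exceeds $425k.
Quanta's own top route is Route 4 ($121k), but forcing Quanta→Route 4 and reassigning the rest optimally gives only $417k — worse by 8.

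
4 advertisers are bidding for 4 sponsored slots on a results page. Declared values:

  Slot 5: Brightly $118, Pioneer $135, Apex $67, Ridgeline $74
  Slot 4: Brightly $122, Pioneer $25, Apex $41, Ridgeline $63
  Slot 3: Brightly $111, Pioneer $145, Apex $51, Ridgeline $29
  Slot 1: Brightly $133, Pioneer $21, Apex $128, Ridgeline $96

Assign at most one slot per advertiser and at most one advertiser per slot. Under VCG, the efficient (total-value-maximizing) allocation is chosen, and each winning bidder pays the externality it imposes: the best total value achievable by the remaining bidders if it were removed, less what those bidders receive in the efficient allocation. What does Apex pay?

Apex pays $22.

Efficient allocation: Brightly→Slot 4 ($122), Pioneer→Slot 3 ($145), Apex→Slot 1 ($128), Ridgeline→Slot 5 ($74); total welfare W = $469.
Apex receives Slot 1 at value $128, so the others get W − 128 = $341.
Without Apex: best allocation of the remaining 3 bidders over all 4 slots is Brightly→Slot 4 ($122), Pioneer→Slot 3 ($145), Ridgeline→Slot 1 ($96), total $363.
VCG payment = (others' best without Apex) − (others' welfare with Apex) = 363 − 341 = $22.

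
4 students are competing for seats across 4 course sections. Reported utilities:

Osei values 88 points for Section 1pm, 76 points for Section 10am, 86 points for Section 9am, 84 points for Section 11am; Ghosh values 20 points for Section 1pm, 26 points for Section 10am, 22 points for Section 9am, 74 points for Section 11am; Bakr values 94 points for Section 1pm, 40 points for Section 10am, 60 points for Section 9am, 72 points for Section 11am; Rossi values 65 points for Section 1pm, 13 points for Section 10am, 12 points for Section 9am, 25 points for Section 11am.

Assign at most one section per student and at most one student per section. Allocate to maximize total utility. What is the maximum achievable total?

Optimal: Osei→Section 10am (76 points), Ghosh→Section 11am (74 points), Bakr→Section 9am (60 points), Rossi→Section 1pm (65 points) — total 76+74+60+65 = 275 points.
Max-entry greedy (repeatedly take the single best remaining cell) gives 267 points, worse by 8.
Next-best assignment: Osei→Section 9am, Ghosh→Section 11am, Bakr→Section 1pm, Rossi→Section 10am = 267 points.
Every other assignment is strictly worse.

Maximum total: 275 points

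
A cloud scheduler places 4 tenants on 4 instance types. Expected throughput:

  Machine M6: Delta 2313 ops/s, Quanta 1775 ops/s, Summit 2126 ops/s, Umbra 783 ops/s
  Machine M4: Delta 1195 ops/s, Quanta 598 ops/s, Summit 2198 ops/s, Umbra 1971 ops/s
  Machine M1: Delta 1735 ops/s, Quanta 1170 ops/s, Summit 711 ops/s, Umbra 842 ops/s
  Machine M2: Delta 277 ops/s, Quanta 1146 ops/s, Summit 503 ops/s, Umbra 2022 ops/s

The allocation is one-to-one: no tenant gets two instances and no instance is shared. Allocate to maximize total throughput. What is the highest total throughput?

Optimal: Delta→Machine M1 (1735 ops/s), Quanta→Machine M6 (1775 ops/s), Summit→Machine M4 (2198 ops/s), Umbra→Machine M2 (2022 ops/s) — total 1735+1775+2198+2022 = 7730 ops/s.
Max-entry greedy (repeatedly take the single best remaining cell) gives 7703 ops/s, worse by 27.
Next-best assignment: Delta→Machine M6, Quanta→Machine M1, Summit→Machine M4, Umbra→Machine M2 = 7703 ops/s.

Max total: 7730 ops/s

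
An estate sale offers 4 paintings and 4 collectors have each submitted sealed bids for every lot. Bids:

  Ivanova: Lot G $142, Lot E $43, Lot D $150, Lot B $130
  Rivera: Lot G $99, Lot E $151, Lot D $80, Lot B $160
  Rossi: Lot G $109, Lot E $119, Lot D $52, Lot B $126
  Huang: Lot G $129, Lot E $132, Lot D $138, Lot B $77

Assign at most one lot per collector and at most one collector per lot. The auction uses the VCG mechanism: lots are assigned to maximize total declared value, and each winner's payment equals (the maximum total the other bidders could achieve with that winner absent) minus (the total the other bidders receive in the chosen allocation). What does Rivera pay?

Rivera pays $9.

Efficient allocation: Ivanova→Lot G ($142), Rivera→Lot B ($160), Rossi→Lot E ($119), Huang→Lot D ($138); total welfare W = $559.
Rivera receives Lot B at value $160, so the others get W − 160 = $399.
Without Rivera: best allocation of the remaining 3 bidders over all 4 lots is Ivanova→Lot D ($150), Rossi→Lot B ($126), Huang→Lot E ($132), total $408.
VCG payment = (others' best without Rivera) − (others' welfare with Rivera) = 408 − 399 = $9.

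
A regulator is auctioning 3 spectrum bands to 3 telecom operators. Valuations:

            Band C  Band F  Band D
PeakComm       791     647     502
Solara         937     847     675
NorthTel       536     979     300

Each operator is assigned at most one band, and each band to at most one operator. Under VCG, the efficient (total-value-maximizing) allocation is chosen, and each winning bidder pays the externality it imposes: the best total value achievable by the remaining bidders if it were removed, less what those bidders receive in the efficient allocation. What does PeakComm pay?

PeakComm pays $262M.

Efficient allocation: PeakComm→Band C ($791M), Solara→Band D ($675M), NorthTel→Band F ($979M); total welfare W = $2445M.
PeakComm receives Band C at value $791M, so the others get W − 791 = $1654M.
Without PeakComm: best allocation of the remaining 2 bidders over all 3 bands is Solara→Band C ($937M), NorthTel→Band F ($979M), total $1916M.
VCG payment = (others' best without PeakComm) − (others' welfare with PeakComm) = 1916 − 1654 = $262M.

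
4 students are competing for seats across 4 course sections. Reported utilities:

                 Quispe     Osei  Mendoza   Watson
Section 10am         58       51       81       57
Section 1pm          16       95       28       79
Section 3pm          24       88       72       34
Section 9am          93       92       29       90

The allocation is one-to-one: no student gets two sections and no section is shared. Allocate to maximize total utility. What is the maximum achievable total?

Maximum total: 341 points

Treat this as an assignment problem: match each student to one section.
Optimal: Quispe→Section 9am (93 points), Osei→Section 3pm (88 points), Mendoza→Section 10am (81 points), Watson→Section 1pm (79 points) — total 93+88+81+79 = 341 points.
Max-entry greedy (repeatedly take the single best remaining cell) gives 303 points, worse by 38.
Every other assignment is strictly worse.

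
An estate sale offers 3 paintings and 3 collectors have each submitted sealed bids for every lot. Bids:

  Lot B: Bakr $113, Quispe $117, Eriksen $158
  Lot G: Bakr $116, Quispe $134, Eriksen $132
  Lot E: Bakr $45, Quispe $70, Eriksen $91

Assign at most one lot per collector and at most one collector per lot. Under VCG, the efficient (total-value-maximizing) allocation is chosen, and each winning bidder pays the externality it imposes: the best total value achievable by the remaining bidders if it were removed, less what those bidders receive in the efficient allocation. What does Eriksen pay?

Eriksen pays $61.

Efficient allocation: Bakr→Lot G ($116), Quispe→Lot E ($70), Eriksen→Lot B ($158); total welfare W = $344.
Eriksen receives Lot B at value $158, so the others get W − 158 = $186.
Without Eriksen: best allocation of the remaining 2 bidders over all 3 lots is Bakr→Lot B ($113), Quispe→Lot G ($134), total $247.
VCG payment = (others' best without Eriksen) − (others' welfare with Eriksen) = 247 − 186 = $61.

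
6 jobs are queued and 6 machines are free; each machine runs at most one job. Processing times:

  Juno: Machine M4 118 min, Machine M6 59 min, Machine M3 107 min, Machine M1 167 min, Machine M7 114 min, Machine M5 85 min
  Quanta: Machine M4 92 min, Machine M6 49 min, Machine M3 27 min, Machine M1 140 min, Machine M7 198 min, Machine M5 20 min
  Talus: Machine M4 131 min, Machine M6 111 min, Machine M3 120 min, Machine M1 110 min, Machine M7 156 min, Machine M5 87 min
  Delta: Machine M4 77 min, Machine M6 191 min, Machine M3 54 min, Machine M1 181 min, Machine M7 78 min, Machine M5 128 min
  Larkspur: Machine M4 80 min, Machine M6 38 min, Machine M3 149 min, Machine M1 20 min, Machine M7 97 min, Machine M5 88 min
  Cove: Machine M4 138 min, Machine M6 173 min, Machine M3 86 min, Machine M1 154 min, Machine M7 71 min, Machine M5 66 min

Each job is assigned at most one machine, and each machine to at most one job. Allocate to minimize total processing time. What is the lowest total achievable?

Optimal: Juno→Machine M6 (59 min), Quanta→Machine M3 (27 min), Talus→Machine M5 (87 min), Delta→Machine M4 (77 min), Larkspur→Machine M1 (20 min), Cove→Machine M7 (71 min) — total 59+27+87+77+20+71 = 341 min.
Min-entry greedy (repeatedly take the single cheapest remaining cell) gives 355 min, worse by 14.
Swapping Larkspur↔Talus (Larkspur→Machine M5 88 min, Talus→Machine M1 110 min) adds 91.
No other one-to-one assignment undercuts 341 min.

Minimum total: 341 min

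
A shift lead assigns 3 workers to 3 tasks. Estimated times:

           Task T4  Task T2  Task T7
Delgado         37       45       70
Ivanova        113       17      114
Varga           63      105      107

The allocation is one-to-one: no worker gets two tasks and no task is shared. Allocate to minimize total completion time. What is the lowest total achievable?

Min total: 150 min

Optimal: Delgado→Task T7 (70 min), Ivanova→Task T2 (17 min), Varga→Task T4 (63 min) — total 70+17+63 = 150 min.
Min-entry greedy (repeatedly take the single cheapest remaining cell) gives 161 min, worse by 11.
Next-best assignment: Delgado→Task T4, Ivanova→Task T2, Varga→Task T7 = 161 min.
Swapping Ivanova↔Delgado (Ivanova→Task T7 114 min, Delgado→Task T2 45 min) adds 72.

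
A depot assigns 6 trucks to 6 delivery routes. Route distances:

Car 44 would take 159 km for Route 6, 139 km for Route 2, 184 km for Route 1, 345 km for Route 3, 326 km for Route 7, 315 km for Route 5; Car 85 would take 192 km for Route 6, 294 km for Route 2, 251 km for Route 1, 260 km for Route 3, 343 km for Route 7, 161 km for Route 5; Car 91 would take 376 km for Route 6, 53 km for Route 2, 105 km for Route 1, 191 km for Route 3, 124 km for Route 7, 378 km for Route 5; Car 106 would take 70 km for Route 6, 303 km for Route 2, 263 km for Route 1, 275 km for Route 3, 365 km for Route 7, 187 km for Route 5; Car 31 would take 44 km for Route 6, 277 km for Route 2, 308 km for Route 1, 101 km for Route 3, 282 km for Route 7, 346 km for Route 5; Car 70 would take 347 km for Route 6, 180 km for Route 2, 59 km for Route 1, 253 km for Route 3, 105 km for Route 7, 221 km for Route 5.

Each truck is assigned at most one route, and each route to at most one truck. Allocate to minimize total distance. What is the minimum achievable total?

This is the linear assignment problem.
Optimal: Car 44→Route 2 (139 km), Car 85→Route 5 (161 km), Car 91→Route 7 (124 km), Car 106→Route 6 (70 km), Car 31→Route 3 (101 km), Car 70→Route 1 (59 km) — total 139+161+124+70+101+59 = 654 km.
Row-greedy (each truck in turn takes its cheapest remaining route) gives 681 km, worse by 27.
Swapping Car 106↔Car 91 (Car 106→Route 7 365 km, Car 91→Route 6 376 km) adds 547.
Every other assignment is strictly worse.

Min total: 654 km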